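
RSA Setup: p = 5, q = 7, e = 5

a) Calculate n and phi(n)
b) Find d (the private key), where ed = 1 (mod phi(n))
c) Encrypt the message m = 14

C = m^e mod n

Step 1: n = 5 * 7 = 35.
Step 2: phi(n) = (5-1)(7-1) = 4 * 6 = 24.
Step 3: Find d = 5^(-1) mod 24 = 5.
  Verify: 5 * 5 = 25 = 1 (mod 24).
Step 4: C = 14^5 mod 35 = 14.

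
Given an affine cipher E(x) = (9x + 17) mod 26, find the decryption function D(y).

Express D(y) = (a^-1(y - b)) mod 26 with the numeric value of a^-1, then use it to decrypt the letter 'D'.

Step 1: Find a^-1, the modular inverse of 9 mod 26.
Step 2: We need 9 * a^-1 = 1 (mod 26).
Step 3: 9 * 3 = 27 = 1 * 26 + 1, so a^-1 = 3.
Step 4: D(y) = 3(y - 17) mod 26.
Step 5: Apply to 'D' (y = 3): D(3) = 3 * (3 - 17) mod 26 = 3 * -14 mod 26 = 10 -> 'K'.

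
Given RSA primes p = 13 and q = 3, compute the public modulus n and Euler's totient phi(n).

Step 1: n = p * q = 13 * 3 = 39.
Step 2: phi(n) = (p-1)(q-1) = 12 * 2 = 24.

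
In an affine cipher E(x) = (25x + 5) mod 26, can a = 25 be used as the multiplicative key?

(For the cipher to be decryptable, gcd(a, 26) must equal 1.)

Step 1: Compute gcd(25, 26).
Step 2: gcd(25, 26) = 1.
Since gcd = 1, 25 is coprime with 26, so it is a valid key.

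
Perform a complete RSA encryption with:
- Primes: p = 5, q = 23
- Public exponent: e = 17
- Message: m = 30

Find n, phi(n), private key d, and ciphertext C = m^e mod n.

Step 1: n = 5 * 23 = 115.
Step 2: phi(n) = (5-1)(23-1) = 4 * 22 = 88.
Step 3: Find d = 17^(-1) mod 88 = 57.
  Verify: 17 * 57 = 969 = 1 (mod 88).
Step 4: C = 30^17 mod 115 = 65.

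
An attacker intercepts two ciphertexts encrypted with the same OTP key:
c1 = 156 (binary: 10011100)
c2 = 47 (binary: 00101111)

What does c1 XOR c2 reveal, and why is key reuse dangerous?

Step 1: c1 XOR c2 = (m1 XOR k) XOR (m2 XOR k).
Step 2: By XOR associativity/commutativity: = m1 XOR m2 XOR k XOR k = m1 XOR m2.
Step 3: 10011100 XOR 00101111 = 10110011 = 179.
Step 4: The key cancels out! An attacker learns m1 XOR m2 = 179, revealing the relationship between plaintexts.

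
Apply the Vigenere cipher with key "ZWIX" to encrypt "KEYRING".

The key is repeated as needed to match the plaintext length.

Step 1: Repeat key to match plaintext length:
  Plaintext: KEYRING
  Key:       ZWIXZWI
Step 2: Encrypt each letter:
  K(10) + Z(25) = (10+25) mod 26 = 9 = J
  E(4) + W(22) = (4+22) mod 26 = 0 = A
  Y(24) + I(8) = (24+8) mod 26 = 6 = G
  R(17) + X(23) = (17+23) mod 26 = 14 = O
  I(8) + Z(25) = (8+25) mod 26 = 7 = H
  N(13) + W(22) = (13+22) mod 26 = 9 = J
  G(6) + I(8) = (6+8) mod 26 = 14 = O
Ciphertext: JAGOHJO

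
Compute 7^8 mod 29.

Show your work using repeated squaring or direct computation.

Step 1: Compute 7^8 mod 29 step by step, reducing modulo 29 at each step.
  7^1 mod 29 = 7
  7^2 mod 29 = (7 * 7) mod 29 = 20
  7^3 mod 29 = (20 * 7) mod 29 = 24
  7^4 mod 29 = (24 * 7) mod 29 = 23
  7^5 mod 29 = (23 * 7) mod 29 = 16
  7^6 mod 29 = (16 * 7) mod 29 = 25
  7^7 mod 29 = (25 * 7) mod 29 = 1
  7^8 mod 29 = (1 * 7) mod 29 = 7
Step 2: Result = 7.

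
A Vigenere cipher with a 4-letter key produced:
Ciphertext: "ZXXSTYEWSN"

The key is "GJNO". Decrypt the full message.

Step 1: Key 'GJNO' has length 4. Extended key: GJNOGJNOGJ
Step 2: Decrypt each position:
  Z(25) - G(6) = 19 = T
  X(23) - J(9) = 14 = O
  X(23) - N(13) = 10 = K
  S(18) - O(14) = 4 = E
  T(19) - G(6) = 13 = N
  Y(24) - J(9) = 15 = P
  E(4) - N(13) = 17 = R
  W(22) - O(14) = 8 = I
  S(18) - G(6) = 12 = M
  N(13) - J(9) = 4 = E
Plaintext: TOKENPRIME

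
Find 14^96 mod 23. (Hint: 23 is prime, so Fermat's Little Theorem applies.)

Step 1: Since 23 is prime, by Fermat's Little Theorem: 14^22 = 1 (mod 23).
Step 2: Reduce exponent: 96 mod 22 = 8.
Step 3: So 14^96 = 14^8 (mod 23).
Step 4: 14^8 mod 23 = 13.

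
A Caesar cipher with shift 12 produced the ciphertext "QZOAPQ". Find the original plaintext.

Step 1: Reverse the shift by subtracting 12 from each letter position.
  Q (position 16) -> position (16-12) mod 26 = 4 -> E
  Z (position 25) -> position (25-12) mod 26 = 13 -> N
  O (position 14) -> position (14-12) mod 26 = 2 -> C
  A (position 0) -> position (0-12) mod 26 = 14 -> O
  P (position 15) -> position (15-12) mod 26 = 3 -> D
  Q (position 16) -> position (16-12) mod 26 = 4 -> E
Decrypted message: ENCODE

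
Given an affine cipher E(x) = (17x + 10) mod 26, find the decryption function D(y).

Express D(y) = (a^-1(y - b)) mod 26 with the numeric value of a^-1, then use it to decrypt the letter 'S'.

Step 1: Find a^-1, the modular inverse of 17 mod 26.
Step 2: We need 17 * a^-1 = 1 (mod 26).
Step 3: 17 * 23 = 391 = 15 * 26 + 1, so a^-1 = 23.
Step 4: D(y) = 23(y - 10) mod 26.
Step 5: Apply to 'S' (y = 18): D(18) = 23 * (18 - 10) mod 26 = 23 * 8 mod 26 = 2 -> 'C'.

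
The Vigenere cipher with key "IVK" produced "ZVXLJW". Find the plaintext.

Step 1: Extend key: IVKIVK
Step 2: Decrypt each letter (c - k) mod 26:
  Z(25) - I(8) = (25-8) mod 26 = 17 = R
  V(21) - V(21) = (21-21) mod 26 = 0 = A
  X(23) - K(10) = (23-10) mod 26 = 13 = N
  L(11) - I(8) = (11-8) mod 26 = 3 = D
  J(9) - V(21) = (9-21) mod 26 = 14 = O
  W(22) - K(10) = (22-10) mod 26 = 12 = M
Plaintext: RANDOM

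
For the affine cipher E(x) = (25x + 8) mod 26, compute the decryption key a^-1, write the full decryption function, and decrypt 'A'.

Step 1: Find a^-1, the modular inverse of 25 mod 26.
Step 2: We need 25 * a^-1 = 1 (mod 26).
Step 3: 25 * 25 = 625 = 24 * 26 + 1, so a^-1 = 25.
Step 4: D(y) = 25(y - 8) mod 26.
Step 5: Apply to 'A' (y = 0): D(0) = 25 * (0 - 8) mod 26 = 25 * -8 mod 26 = 8 -> 'I'.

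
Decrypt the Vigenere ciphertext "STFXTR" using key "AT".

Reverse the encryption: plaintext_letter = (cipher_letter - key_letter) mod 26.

Step 1: Extend key: ATATAT
Step 2: Decrypt each letter (c - k) mod 26:
  S(18) - A(0) = (18-0) mod 26 = 18 = S
  T(19) - T(19) = (19-19) mod 26 = 0 = A
  F(5) - A(0) = (5-0) mod 26 = 5 = F
  X(23) - T(19) = (23-19) mod 26 = 4 = E
  T(19) - A(0) = (19-0) mod 26 = 19 = T
  R(17) - T(19) = (17-19) mod 26 = 24 = Y
Plaintext: SAFETY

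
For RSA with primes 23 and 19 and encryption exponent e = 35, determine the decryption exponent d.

Step 1: n = 23 * 19 = 437.
Step 2: phi(n) = 22 * 18 = 396.
Step 3: Find d such that 35 * d = 1 (mod 396).
Step 4: d = 35^(-1) mod 396 = 215.
Verification: 35 * 215 = 7525 = 19 * 396 + 1.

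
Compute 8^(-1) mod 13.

Step 1: We need x such that 8 * x = 1 (mod 13).
Step 2: Using the extended Euclidean algorithm or trial:
  8 * 5 = 40 = 3 * 13 + 1.
Step 3: Since 40 mod 13 = 1, the inverse is x = 5.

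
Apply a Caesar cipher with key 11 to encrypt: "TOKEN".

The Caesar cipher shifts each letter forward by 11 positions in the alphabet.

Step 1: For each letter, shift forward by 11 positions (mod 26).
  T (position 19) -> position (19+11) mod 26 = 4 -> E
  O (position 14) -> position (14+11) mod 26 = 25 -> Z
  K (position 10) -> position (10+11) mod 26 = 21 -> V
  E (position 4) -> position (4+11) mod 26 = 15 -> P
  N (position 13) -> position (13+11) mod 26 = 24 -> Y
Result: EZVPY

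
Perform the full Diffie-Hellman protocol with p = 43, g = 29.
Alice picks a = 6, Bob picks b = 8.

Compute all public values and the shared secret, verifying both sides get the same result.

Step 1: A = g^a mod p = 29^6 mod 43 = 21.
Step 2: B = g^b mod p = 29^8 mod 43 = 31.
Step 3: Alice computes s = B^a mod p = 31^6 mod 43 = 21.
Step 4: Bob computes s = A^b mod p = 21^8 mod 43 = 21.
Both sides agree: shared secret = 21.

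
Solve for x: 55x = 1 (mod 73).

Step 1: We need x such that 55 * x = 1 (mod 73).
Step 2: Using the extended Euclidean algorithm or trial:
  55 * 4 = 220 = 3 * 73 + 1.
Step 3: Since 220 mod 73 = 1, the inverse is x = 4.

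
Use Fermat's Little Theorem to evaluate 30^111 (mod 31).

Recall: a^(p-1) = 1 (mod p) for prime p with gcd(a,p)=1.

Step 1: Since 31 is prime, by Fermat's Little Theorem: 30^30 = 1 (mod 31).
Step 2: Reduce exponent: 111 mod 30 = 21.
Step 3: So 30^111 = 30^21 (mod 31).
Step 4: 30^21 mod 31 = 30.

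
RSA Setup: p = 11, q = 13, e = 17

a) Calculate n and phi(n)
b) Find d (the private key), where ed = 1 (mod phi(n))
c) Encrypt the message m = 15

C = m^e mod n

Step 1: n = 11 * 13 = 143.
Step 2: phi(n) = (11-1)(13-1) = 10 * 12 = 120.
Step 3: Find d = 17^(-1) mod 120 = 113.
  Verify: 17 * 113 = 1921 = 1 (mod 120).
Step 4: C = 15^17 mod 143 = 71.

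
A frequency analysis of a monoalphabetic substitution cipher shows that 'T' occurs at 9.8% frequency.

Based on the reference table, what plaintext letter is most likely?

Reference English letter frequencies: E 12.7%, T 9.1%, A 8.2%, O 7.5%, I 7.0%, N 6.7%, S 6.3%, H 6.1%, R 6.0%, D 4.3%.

Step 1: The observed frequency is 9.8%.
Step 2: Compare with English frequencies:
  E: 12.7% (difference: 2.9%)
  T: 9.1% (difference: 0.7%) <-- closest
  A: 8.2% (difference: 1.6%)
  O: 7.5% (difference: 2.3%)
  I: 7.0% (difference: 2.8%)
  N: 6.7% (difference: 3.1%)
  S: 6.3% (difference: 3.5%)
  H: 6.1% (difference: 3.7%)
  R: 6.0% (difference: 3.8%)
  D: 4.3% (difference: 5.5%)
Step 3: 'T' most likely represents 'T' (frequency 9.1%).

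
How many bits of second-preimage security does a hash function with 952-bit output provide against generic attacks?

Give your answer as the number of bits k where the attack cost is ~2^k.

Step 1: The hash has a 952-bit output.
Step 2: Second-preimage resistance means: given a specific input x, it should be infeasible to find a different y with h(y) = h(x).
With a 952-bit output, a generic search for a second preimage costs about 2^952 evaluations (each trial matches the fixed target with probability 2^-952).
Step 3: Security level = 952 bits.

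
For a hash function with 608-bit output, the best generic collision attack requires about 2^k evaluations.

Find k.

Step 1: The hash has a 608-bit output.
Step 2: Collision resistance means it should be infeasible to find any x != y with h(x) = h(y).
By the birthday bound, a generic collision search succeeds after about sqrt(2^608) = 2^(608/2) = 2^304 evaluations.
Step 3: Security level = 304 bits.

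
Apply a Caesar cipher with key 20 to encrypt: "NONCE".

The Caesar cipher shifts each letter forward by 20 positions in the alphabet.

Step 1: For each letter, shift forward by 20 positions (mod 26).
  N (position 13) -> position (13+20) mod 26 = 7 -> H
  O (position 14) -> position (14+20) mod 26 = 8 -> I
  N (position 13) -> position (13+20) mod 26 = 7 -> H
  C (position 2) -> position (2+20) mod 26 = 22 -> W
  E (position 4) -> position (4+20) mod 26 = 24 -> Y
Result: HIHWY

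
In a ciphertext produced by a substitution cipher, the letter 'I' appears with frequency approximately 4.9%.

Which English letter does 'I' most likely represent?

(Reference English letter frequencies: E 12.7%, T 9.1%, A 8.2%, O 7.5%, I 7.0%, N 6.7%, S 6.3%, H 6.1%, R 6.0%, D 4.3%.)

Step 1: The observed frequency is 4.9%.
Step 2: Compare with English frequencies:
  E: 12.7% (difference: 7.8%)
  T: 9.1% (difference: 4.2%)
  A: 8.2% (difference: 3.3%)
  O: 7.5% (difference: 2.6%)
  I: 7.0% (difference: 2.1%)
  N: 6.7% (difference: 1.8%)
  S: 6.3% (difference: 1.4%)
  H: 6.1% (difference: 1.2%)
  R: 6.0% (difference: 1.1%)
  D: 4.3% (difference: 0.6%) <-- closest
Step 3: 'I' most likely represents 'D' (frequency 4.3%).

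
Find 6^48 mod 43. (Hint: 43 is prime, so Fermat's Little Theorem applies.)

Step 1: Since 43 is prime, by Fermat's Little Theorem: 6^42 = 1 (mod 43).
Step 2: Reduce exponent: 48 mod 42 = 6.
Step 3: So 6^48 = 6^6 (mod 43).
Step 4: 6^6 mod 43 = 1.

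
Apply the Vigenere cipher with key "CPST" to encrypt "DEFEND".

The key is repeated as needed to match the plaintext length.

Step 1: Repeat key to match plaintext length:
  Plaintext: DEFEND
  Key:       CPSTCP
Step 2: Encrypt each letter:
  D(3) + C(2) = (3+2) mod 26 = 5 = F
  E(4) + P(15) = (4+15) mod 26 = 19 = T
  F(5) + S(18) = (5+18) mod 26 = 23 = X
  E(4) + T(19) = (4+19) mod 26 = 23 = X
  N(13) + C(2) = (13+2) mod 26 = 15 = P
  D(3) + P(15) = (3+15) mod 26 = 18 = S
Ciphertext: FTXXPS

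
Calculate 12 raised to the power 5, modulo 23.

Step 1: Compute 12^5 mod 23 step by step, reducing modulo 23 at each step.
  12^1 mod 23 = 12
  12^2 mod 23 = (12 * 12) mod 23 = 6
  12^3 mod 23 = (6 * 12) mod 23 = 3
  12^4 mod 23 = (3 * 12) mod 23 = 13
  12^5 mod 23 = (13 * 12) mod 23 = 18
Step 2: Result = 18.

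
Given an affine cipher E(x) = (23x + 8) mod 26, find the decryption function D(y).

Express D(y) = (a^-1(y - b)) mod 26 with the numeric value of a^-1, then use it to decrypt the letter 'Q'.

Step 1: Find a^-1, the modular inverse of 23 mod 26.
Step 2: We need 23 * a^-1 = 1 (mod 26).
Step 3: 23 * 17 = 391 = 15 * 26 + 1, so a^-1 = 17.
Step 4: D(y) = 17(y - 8) mod 26.
Step 5: Apply to 'Q' (y = 16): D(16) = 17 * (16 - 8) mod 26 = 17 * 8 mod 26 = 6 -> 'G'.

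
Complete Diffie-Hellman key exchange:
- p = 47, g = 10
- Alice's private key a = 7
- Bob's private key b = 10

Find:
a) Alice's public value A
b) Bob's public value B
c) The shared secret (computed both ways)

Step 1: A = g^a mod p = 10^7 mod 47 = 45.
Step 2: B = g^b mod p = 10^10 mod 47 = 21.
Step 3: Alice computes s = B^a mod p = 21^7 mod 47 = 37.
Step 4: Bob computes s = A^b mod p = 45^10 mod 47 = 37.
Both sides agree: shared secret = 37.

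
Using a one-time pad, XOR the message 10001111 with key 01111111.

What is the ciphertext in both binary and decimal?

Step 1: Write out the XOR operation bit by bit:
  Message: 10001111
  Key:     01111111
  XOR:     11110000
Step 2: Convert to decimal: 11110000 = 240.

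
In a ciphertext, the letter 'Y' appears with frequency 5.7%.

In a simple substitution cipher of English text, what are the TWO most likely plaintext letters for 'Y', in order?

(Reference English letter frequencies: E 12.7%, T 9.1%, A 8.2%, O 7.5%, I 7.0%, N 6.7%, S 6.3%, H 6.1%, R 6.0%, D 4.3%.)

Step 1: Observed frequency of 'Y' is 5.7%.
Step 2: Compute distances to each reference frequency and sort:
  R (6.0%): difference = 0.3% <-- BEST
  H (6.1%): difference = 0.4% <-- RUNNER-UP
  S (6.3%): difference = 0.6%
  N (6.7%): difference = 1.0%
  I (7.0%): difference = 1.3%
Step 3: Most likely is 'R' (6.0%, diff 0.3%); second most likely is 'H' (6.1%, diff 0.4%).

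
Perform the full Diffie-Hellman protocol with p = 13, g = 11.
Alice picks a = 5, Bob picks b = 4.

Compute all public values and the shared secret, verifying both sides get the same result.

Step 1: A = g^a mod p = 11^5 mod 13 = 7.
Step 2: B = g^b mod p = 11^4 mod 13 = 3.
Step 3: Alice computes s = B^a mod p = 3^5 mod 13 = 9.
Step 4: Bob computes s = A^b mod p = 7^4 mod 13 = 9.
Both sides agree: shared secret = 9.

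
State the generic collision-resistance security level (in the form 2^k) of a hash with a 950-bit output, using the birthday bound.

Step 1: The birthday paradox gives collision probability ~50% after sqrt(2^n) = 2^(n/2) hashes.
Step 2: For 950-bit output: 2^(950/2) = 2^475.
Step 3: Approximately 2^475 hash computations needed.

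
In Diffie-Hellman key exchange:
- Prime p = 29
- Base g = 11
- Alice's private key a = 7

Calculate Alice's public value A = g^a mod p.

Step 1: A = g^a mod p = 11^7 mod 29.
  11^1 mod 29 = 11
  11^2 mod 29 = (11 * 11) mod 29 = 5
  11^3 mod 29 = (5 * 11) mod 29 = 26
  11^4 mod 29 = (26 * 11) mod 29 = 25
  11^5 mod 29 = (25 * 11) mod 29 = 14
  11^6 mod 29 = (14 * 11) mod 29 = 9
  11^7 mod 29 = (9 * 11) mod 29 = 12
Result: A = 12.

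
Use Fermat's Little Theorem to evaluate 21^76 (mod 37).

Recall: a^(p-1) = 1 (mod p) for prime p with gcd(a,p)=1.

Step 1: Since 37 is prime, by Fermat's Little Theorem: 21^36 = 1 (mod 37).
Step 2: Reduce exponent: 76 mod 36 = 4.
Step 3: So 21^76 = 21^4 (mod 37).
Step 4: 21^4 mod 37 = 9.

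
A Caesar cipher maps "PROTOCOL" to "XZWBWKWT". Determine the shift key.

Step 1: Compare first letters: P (position 15) -> X (position 23).
Step 2: Shift = (23 - 15) mod 26 = 8.
The shift value is 8.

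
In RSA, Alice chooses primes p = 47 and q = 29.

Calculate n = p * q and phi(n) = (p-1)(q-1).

Step 1: n = p * q = 47 * 29 = 1363.
Step 2: phi(n) = (p-1)(q-1) = 46 * 28 = 1288.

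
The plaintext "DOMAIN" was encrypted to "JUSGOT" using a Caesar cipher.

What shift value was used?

Step 1: Compare first letters: D (position 3) -> J (position 9).
Step 2: Shift = (9 - 3) mod 26 = 6.
The shift value is 6.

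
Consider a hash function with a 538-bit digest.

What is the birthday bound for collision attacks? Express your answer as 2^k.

Step 1: The birthday paradox gives collision probability ~50% after sqrt(2^n) = 2^(n/2) hashes.
Step 2: For 538-bit output: 2^(538/2) = 2^269.
Step 3: Approximately 2^269 hash computations needed.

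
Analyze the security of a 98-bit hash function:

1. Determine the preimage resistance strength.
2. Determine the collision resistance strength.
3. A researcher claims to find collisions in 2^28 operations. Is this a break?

Step 1: Preimage resistance requires brute-force of 2^98 operations.
Step 2: Collision resistance (birthday bound) = 2^(98/2) = 2^49.
Step 3: The claimed attack costs 2^28 operations.
Step 4: Since 2^28 < 2^49, the claimed attack beats the generic birthday bound, so collision resistance is broken.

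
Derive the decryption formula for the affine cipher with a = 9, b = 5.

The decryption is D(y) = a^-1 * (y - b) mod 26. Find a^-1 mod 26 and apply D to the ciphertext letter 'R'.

Step 1: Find a^-1, the modular inverse of 9 mod 26.
Step 2: We need 9 * a^-1 = 1 (mod 26).
Step 3: 9 * 3 = 27 = 1 * 26 + 1, so a^-1 = 3.
Step 4: D(y) = 3(y - 5) mod 26.
Step 5: Apply to 'R' (y = 17): D(17) = 3 * (17 - 5) mod 26 = 3 * 12 mod 26 = 10 -> 'K'.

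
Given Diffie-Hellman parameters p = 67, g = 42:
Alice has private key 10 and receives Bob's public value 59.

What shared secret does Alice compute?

Step 1: s = B^a mod p = 59^10 mod 67.
  59^1 mod 67 = 59
  59^2 mod 67 = (59 * 59) mod 67 = 64
  59^3 mod 67 = (64 * 59) mod 67 = 24
  59^4 mod 67 = (24 * 59) mod 67 = 9
  59^5 mod 67 = (9 * 59) mod 67 = 62
  59^6 mod 67 = (62 * 59) mod 67 = 40
  59^7 mod 67 = (40 * 59) mod 67 = 15
  59^8 mod 67 = (15 * 59) mod 67 = 14
  59^9 mod 67 = (14 * 59) mod 67 = 22
  59^10 mod 67 = (22 * 59) mod 67 = 25
Result: shared secret = 25.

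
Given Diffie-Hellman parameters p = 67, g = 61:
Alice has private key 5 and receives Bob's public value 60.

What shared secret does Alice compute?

Step 1: s = B^a mod p = 60^5 mod 67.
  60^1 mod 67 = 60
  60^2 mod 67 = (60 * 60) mod 67 = 49
  60^3 mod 67 = (49 * 60) mod 67 = 59
  60^4 mod 67 = (59 * 60) mod 67 = 56
  60^5 mod 67 = (56 * 60) mod 67 = 10
Result: shared secret = 10.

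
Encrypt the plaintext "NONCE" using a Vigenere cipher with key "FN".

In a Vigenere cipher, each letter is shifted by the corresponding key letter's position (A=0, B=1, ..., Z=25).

Step 1: Repeat key to match plaintext length:
  Plaintext: NONCE
  Key:       FNFNF
Step 2: Encrypt each letter:
  N(13) + F(5) = (13+5) mod 26 = 18 = S
  O(14) + N(13) = (14+13) mod 26 = 1 = B
  N(13) + F(5) = (13+5) mod 26 = 18 = S
  C(2) + N(13) = (2+13) mod 26 = 15 = P
  E(4) + F(5) = (4+5) mod 26 = 9 = J
Ciphertext: SBSPJ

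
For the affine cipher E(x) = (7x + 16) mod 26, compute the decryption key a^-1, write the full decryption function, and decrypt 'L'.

Step 1: Find a^-1, the modular inverse of 7 mod 26.
Step 2: We need 7 * a^-1 = 1 (mod 26).
Step 3: 7 * 15 = 105 = 4 * 26 + 1, so a^-1 = 15.
Step 4: D(y) = 15(y - 16) mod 26.
Step 5: Apply to 'L' (y = 11): D(11) = 15 * (11 - 16) mod 26 = 15 * -5 mod 26 = 3 -> 'D'.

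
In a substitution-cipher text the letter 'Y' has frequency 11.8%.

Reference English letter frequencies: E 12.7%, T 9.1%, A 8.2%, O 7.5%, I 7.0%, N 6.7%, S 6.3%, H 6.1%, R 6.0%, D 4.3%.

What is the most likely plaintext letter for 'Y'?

Step 1: The observed frequency is 11.8%.
Step 2: Compare with English frequencies:
  E: 12.7% (difference: 0.9%) <-- closest
  T: 9.1% (difference: 2.7%)
  A: 8.2% (difference: 3.6%)
  O: 7.5% (difference: 4.3%)
  I: 7.0% (difference: 4.8%)
  N: 6.7% (difference: 5.1%)
  S: 6.3% (difference: 5.5%)
  H: 6.1% (difference: 5.7%)
  R: 6.0% (difference: 5.8%)
  D: 4.3% (difference: 7.5%)
Step 3: 'Y' most likely represents 'E' (frequency 12.7%).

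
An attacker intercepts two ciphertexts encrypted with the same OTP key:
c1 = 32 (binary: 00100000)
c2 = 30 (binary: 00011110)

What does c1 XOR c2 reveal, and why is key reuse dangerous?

Step 1: c1 XOR c2 = (m1 XOR k) XOR (m2 XOR k).
Step 2: By XOR associativity/commutativity: = m1 XOR m2 XOR k XOR k = m1 XOR m2.
Step 3: 00100000 XOR 00011110 = 00111110 = 62.
Step 4: The key cancels out! An attacker learns m1 XOR m2 = 62, revealing the relationship between plaintexts.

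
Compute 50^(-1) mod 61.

Step 1: We need x such that 50 * x = 1 (mod 61).
Step 2: Using the extended Euclidean algorithm or trial:
  50 * 11 = 550 = 9 * 61 + 1.
Step 3: Since 550 mod 61 = 1, the inverse is x = 11.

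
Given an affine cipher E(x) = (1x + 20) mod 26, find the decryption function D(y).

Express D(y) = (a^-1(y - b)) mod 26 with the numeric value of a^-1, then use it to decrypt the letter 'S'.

Step 1: Find a^-1, the modular inverse of 1 mod 26.
Step 2: We need 1 * a^-1 = 1 (mod 26).
Step 3: 1 * 1 = 1 = 0 * 26 + 1, so a^-1 = 1.
Step 4: D(y) = 1(y - 20) mod 26.
Step 5: Apply to 'S' (y = 18): D(18) = 1 * (18 - 20) mod 26 = 1 * -2 mod 26 = 24 -> 'Y'.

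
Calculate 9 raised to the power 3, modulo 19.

Step 1: Compute 9^3 mod 19 step by step, reducing modulo 19 at each step.
  9^1 mod 19 = 9
  9^2 mod 19 = (9 * 9) mod 19 = 5
  9^3 mod 19 = (5 * 9) mod 19 = 7
Step 2: Result = 7.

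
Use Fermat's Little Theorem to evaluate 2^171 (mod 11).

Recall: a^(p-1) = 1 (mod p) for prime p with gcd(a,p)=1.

Step 1: Since 11 is prime, by Fermat's Little Theorem: 2^10 = 1 (mod 11).
Step 2: Reduce exponent: 171 mod 10 = 1.
Step 3: So 2^171 = 2^1 (mod 11).
Step 4: 2^1 mod 11 = 2.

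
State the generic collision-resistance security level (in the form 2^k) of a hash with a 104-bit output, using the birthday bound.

Step 1: The birthday paradox gives collision probability ~50% after sqrt(2^n) = 2^(n/2) hashes.
Step 2: For 104-bit output: 2^(104/2) = 2^52.
Step 3: Approximately 2^52 hash computations needed.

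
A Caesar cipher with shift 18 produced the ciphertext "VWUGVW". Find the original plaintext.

Step 1: Reverse the shift by subtracting 18 from each letter position.
  V (position 21) -> position (21-18) mod 26 = 3 -> D
  W (position 22) -> position (22-18) mod 26 = 4 -> E
  U (position 20) -> position (20-18) mod 26 = 2 -> C
  G (position 6) -> position (6-18) mod 26 = 14 -> O
  V (position 21) -> position (21-18) mod 26 = 3 -> D
  W (position 22) -> position (22-18) mod 26 = 4 -> E
Decrypted message: DECODE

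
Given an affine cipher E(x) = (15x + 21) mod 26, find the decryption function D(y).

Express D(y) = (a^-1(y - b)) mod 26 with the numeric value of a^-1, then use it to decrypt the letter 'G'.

Step 1: Find a^-1, the modular inverse of 15 mod 26.
Step 2: We need 15 * a^-1 = 1 (mod 26).
Step 3: 15 * 7 = 105 = 4 * 26 + 1, so a^-1 = 7.
Step 4: D(y) = 7(y - 21) mod 26.
Step 5: Apply to 'G' (y = 6): D(6) = 7 * (6 - 21) mod 26 = 7 * -15 mod 26 = 25 -> 'Z'.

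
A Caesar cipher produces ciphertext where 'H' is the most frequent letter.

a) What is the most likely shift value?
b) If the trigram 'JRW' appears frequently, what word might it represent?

Step 1: In English, 'E' is the most frequent letter (12.7%).
Step 2: The most frequent ciphertext letter is 'H' (position 7).
Step 3: Shift = (7 - 4) mod 26 = 3.
Step 4: Decrypt 'JRW' by shifting back 3:
  J -> G
  R -> O
  W -> T
Step 5: 'JRW' decrypts to 'GOT'.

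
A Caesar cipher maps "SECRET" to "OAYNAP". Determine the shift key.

Step 1: Compare first letters: S (position 18) -> O (position 14).
Step 2: Shift = (14 - 18) mod 26 = 22.
The shift value is 22.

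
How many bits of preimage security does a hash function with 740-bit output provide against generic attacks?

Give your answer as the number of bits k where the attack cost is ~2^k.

Step 1: The hash has a 740-bit output.
Step 2: Preimage resistance means: given a digest h(x), it should be infeasible to find any input that hashes to it.
With a 740-bit output there are 2^740 possible digests, so a generic brute-force preimage search costs about 2^740 evaluations.
Step 3: Security level = 740 bits.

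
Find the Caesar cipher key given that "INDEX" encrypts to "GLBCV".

Step 1: Compare first letters: I (position 8) -> G (position 6).
Step 2: Shift = (6 - 8) mod 26 = 24.
The shift value is 24.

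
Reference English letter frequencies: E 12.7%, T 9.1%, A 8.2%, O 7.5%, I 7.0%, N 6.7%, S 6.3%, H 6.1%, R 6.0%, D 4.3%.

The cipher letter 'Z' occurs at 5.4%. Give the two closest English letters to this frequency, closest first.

Step 1: Observed frequency of 'Z' is 5.4%.
Step 2: Compute distances to each reference frequency and sort:
  R (6.0%): difference = 0.6% <-- BEST
  H (6.1%): difference = 0.7% <-- RUNNER-UP
  S (6.3%): difference = 0.9%
  D (4.3%): difference = 1.1%
  N (6.7%): difference = 1.3%
Step 3: Most likely is 'R' (6.0%, diff 0.6%); second most likely is 'H' (6.1%, diff 0.7%).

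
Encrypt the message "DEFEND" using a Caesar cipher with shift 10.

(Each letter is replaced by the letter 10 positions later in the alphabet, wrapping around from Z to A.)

Step 1: For each letter, shift forward by 10 positions (mod 26).
  D (position 3) -> position (3+10) mod 26 = 13 -> N
  E (position 4) -> position (4+10) mod 26 = 14 -> O
  F (position 5) -> position (5+10) mod 26 = 15 -> P
  E (position 4) -> position (4+10) mod 26 = 14 -> O
  N (position 13) -> position (13+10) mod 26 = 23 -> X
  D (position 3) -> position (3+10) mod 26 = 13 -> N
Result: NOPOXN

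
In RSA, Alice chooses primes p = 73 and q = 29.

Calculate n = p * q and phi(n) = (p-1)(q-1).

Step 1: n = p * q = 73 * 29 = 2117.
Step 2: phi(n) = (p-1)(q-1) = 72 * 28 = 2016.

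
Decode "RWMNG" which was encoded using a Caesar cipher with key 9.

Step 1: Reverse the shift by subtracting 9 from each letter position.
  R (position 17) -> position (17-9) mod 26 = 8 -> I
  W (position 22) -> position (22-9) mod 26 = 13 -> N
  M (position 12) -> position (12-9) mod 26 = 3 -> D
  N (position 13) -> position (13-9) mod 26 = 4 -> E
  G (position 6) -> position (6-9) mod 26 = 23 -> X
Decrypted message: INDEX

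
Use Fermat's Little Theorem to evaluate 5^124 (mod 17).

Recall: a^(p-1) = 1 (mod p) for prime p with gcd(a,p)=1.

Step 1: Since 17 is prime, by Fermat's Little Theorem: 5^16 = 1 (mod 17).
Step 2: Reduce exponent: 124 mod 16 = 12.
Step 3: So 5^124 = 5^12 (mod 17).
Step 4: 5^12 mod 17 = 4.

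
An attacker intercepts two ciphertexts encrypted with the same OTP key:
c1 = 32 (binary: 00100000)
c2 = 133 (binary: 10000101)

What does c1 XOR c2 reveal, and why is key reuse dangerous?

Step 1: c1 XOR c2 = (m1 XOR k) XOR (m2 XOR k).
Step 2: By XOR associativity/commutativity: = m1 XOR m2 XOR k XOR k = m1 XOR m2.
Step 3: 00100000 XOR 10000101 = 10100101 = 165.
Step 4: The key cancels out! An attacker learns m1 XOR m2 = 165, revealing the relationship between plaintexts.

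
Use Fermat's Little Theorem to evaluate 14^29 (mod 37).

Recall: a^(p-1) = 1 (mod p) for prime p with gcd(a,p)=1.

Step 1: Since 37 is prime, by Fermat's Little Theorem: 14^36 = 1 (mod 37).
Step 2: Reduce exponent: 29 mod 36 = 29.
Step 3: So 14^29 = 14^29 (mod 37).
Step 4: 14^29 mod 37 = 29.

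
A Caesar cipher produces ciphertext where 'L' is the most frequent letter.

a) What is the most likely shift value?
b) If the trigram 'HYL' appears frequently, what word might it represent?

Step 1: In English, 'E' is the most frequent letter (12.7%).
Step 2: The most frequent ciphertext letter is 'L' (position 11).
Step 3: Shift = (11 - 4) mod 26 = 7.
Step 4: Decrypt 'HYL' by shifting back 7:
  H -> A
  Y -> R
  L -> E
Step 5: 'HYL' decrypts to 'ARE'.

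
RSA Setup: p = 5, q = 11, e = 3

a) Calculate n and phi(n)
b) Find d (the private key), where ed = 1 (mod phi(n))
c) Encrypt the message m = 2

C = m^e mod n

Step 1: n = 5 * 11 = 55.
Step 2: phi(n) = (5-1)(11-1) = 4 * 10 = 40.
Step 3: Find d = 3^(-1) mod 40 = 27.
  Verify: 3 * 27 = 81 = 1 (mod 40).
Step 4: C = 2^3 mod 55 = 8.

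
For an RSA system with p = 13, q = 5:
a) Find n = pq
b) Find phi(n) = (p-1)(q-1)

Step 1: n = p * q = 13 * 5 = 65.
Step 2: phi(n) = (p-1)(q-1) = 12 * 4 = 48.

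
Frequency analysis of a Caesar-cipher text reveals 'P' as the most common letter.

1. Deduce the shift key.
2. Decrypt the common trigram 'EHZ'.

Step 1: In English, 'E' is the most frequent letter (12.7%).
Step 2: The most frequent ciphertext letter is 'P' (position 15).
Step 3: Shift = (15 - 4) mod 26 = 11.
Step 4: Decrypt 'EHZ' by shifting back 11:
  E -> T
  H -> W
  Z -> O
Step 5: 'EHZ' decrypts to 'TWO'.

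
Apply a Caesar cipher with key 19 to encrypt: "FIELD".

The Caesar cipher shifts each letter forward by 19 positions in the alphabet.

Step 1: For each letter, shift forward by 19 positions (mod 26).
  F (position 5) -> position (5+19) mod 26 = 24 -> Y
  I (position 8) -> position (8+19) mod 26 = 1 -> B
  E (position 4) -> position (4+19) mod 26 = 23 -> X
  L (position 11) -> position (11+19) mod 26 = 4 -> E
  D (position 3) -> position (3+19) mod 26 = 22 -> W
Result: YBXEW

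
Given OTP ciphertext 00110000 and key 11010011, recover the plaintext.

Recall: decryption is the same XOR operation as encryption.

Step 1: XOR ciphertext with key:
  Ciphertext: 00110000
  Key:        11010011
  XOR:        11100011
Step 2: Plaintext = 11100011 = 227 in decimal.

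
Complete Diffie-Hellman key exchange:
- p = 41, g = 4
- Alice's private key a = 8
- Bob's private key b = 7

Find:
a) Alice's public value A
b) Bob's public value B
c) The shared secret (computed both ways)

Step 1: A = g^a mod p = 4^8 mod 41 = 18.
Step 2: B = g^b mod p = 4^7 mod 41 = 25.
Step 3: Alice computes s = B^a mod p = 25^8 mod 41 = 37.
Step 4: Bob computes s = A^b mod p = 18^7 mod 41 = 37.
Both sides agree: shared secret = 37.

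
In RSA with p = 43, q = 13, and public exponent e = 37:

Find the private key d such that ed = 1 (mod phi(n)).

Step 1: n = 43 * 13 = 559.
Step 2: phi(n) = 42 * 12 = 504.
Step 3: Find d such that 37 * d = 1 (mod 504).
Step 4: d = 37^(-1) mod 504 = 109.
Verification: 37 * 109 = 4033 = 8 * 504 + 1.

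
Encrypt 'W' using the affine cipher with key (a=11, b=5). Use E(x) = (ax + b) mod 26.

Step 1: Convert 'W' to number: x = 22.
Step 2: E(22) = (11 * 22 + 5) mod 26 = 247 mod 26 = 13.
Step 3: Convert 13 back to letter: N.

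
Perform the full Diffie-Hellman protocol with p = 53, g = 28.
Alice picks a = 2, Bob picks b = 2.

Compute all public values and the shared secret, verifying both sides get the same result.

Step 1: A = g^a mod p = 28^2 mod 53 = 42.
Step 2: B = g^b mod p = 28^2 mod 53 = 42.
Step 3: Alice computes s = B^a mod p = 42^2 mod 53 = 15.
Step 4: Bob computes s = A^b mod p = 42^2 mod 53 = 15.
Both sides agree: shared secret = 15.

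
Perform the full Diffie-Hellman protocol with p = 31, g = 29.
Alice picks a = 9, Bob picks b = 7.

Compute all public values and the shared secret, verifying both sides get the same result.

Step 1: A = g^a mod p = 29^9 mod 31 = 15.
Step 2: B = g^b mod p = 29^7 mod 31 = 27.
Step 3: Alice computes s = B^a mod p = 27^9 mod 31 = 23.
Step 4: Bob computes s = A^b mod p = 15^7 mod 31 = 23.
Both sides agree: shared secret = 23.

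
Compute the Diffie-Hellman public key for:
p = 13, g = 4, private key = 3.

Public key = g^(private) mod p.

Step 1: A = g^a mod p = 4^3 mod 13.
  4^1 mod 13 = 4
  4^2 mod 13 = (4 * 4) mod 13 = 3
  4^3 mod 13 = (3 * 4) mod 13 = 12
Result: A = 12.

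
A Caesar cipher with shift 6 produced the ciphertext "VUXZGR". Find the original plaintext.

Step 1: Reverse the shift by subtracting 6 from each letter position.
  V (position 21) -> position (21-6) mod 26 = 15 -> P
  U (position 20) -> position (20-6) mod 26 = 14 -> O
  X (position 23) -> position (23-6) mod 26 = 17 -> R
  Z (position 25) -> position (25-6) mod 26 = 19 -> T
  G (position 6) -> position (6-6) mod 26 = 0 -> A
  R (position 17) -> position (17-6) mod 26 = 11 -> L
Decrypted message: PORTAL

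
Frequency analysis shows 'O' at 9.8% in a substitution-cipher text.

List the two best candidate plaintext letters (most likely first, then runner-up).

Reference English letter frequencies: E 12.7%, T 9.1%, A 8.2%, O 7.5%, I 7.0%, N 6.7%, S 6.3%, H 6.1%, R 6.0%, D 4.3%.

Step 1: Observed frequency of 'O' is 9.8%.
Step 2: Compute distances to each reference frequency and sort:
  T (9.1%): difference = 0.7% <-- BEST
  A (8.2%): difference = 1.6% <-- RUNNER-UP
  O (7.5%): difference = 2.3%
  I (7.0%): difference = 2.8%
  E (12.7%): difference = 2.9%
Step 3: Most likely is 'T' (9.1%, diff 0.7%); second most likely is 'A' (8.2%, diff 1.6%).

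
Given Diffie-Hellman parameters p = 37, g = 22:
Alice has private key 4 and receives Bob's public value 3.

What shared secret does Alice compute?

Step 1: s = B^a mod p = 3^4 mod 37.
  3^1 mod 37 = 3
  3^2 mod 37 = (3 * 3) mod 37 = 9
  3^3 mod 37 = (9 * 3) mod 37 = 27
  3^4 mod 37 = (27 * 3) mod 37 = 7
Result: shared secret = 7.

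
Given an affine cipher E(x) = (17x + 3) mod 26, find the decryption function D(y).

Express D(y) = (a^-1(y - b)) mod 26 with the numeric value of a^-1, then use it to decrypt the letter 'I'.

Step 1: Find a^-1, the modular inverse of 17 mod 26.
Step 2: We need 17 * a^-1 = 1 (mod 26).
Step 3: 17 * 23 = 391 = 15 * 26 + 1, so a^-1 = 23.
Step 4: D(y) = 23(y - 3) mod 26.
Step 5: Apply to 'I' (y = 8): D(8) = 23 * (8 - 3) mod 26 = 23 * 5 mod 26 = 11 -> 'L'.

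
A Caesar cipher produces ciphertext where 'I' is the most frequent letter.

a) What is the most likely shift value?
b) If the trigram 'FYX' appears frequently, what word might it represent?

Step 1: In English, 'E' is the most frequent letter (12.7%).
Step 2: The most frequent ciphertext letter is 'I' (position 8).
Step 3: Shift = (8 - 4) mod 26 = 4.
Step 4: Decrypt 'FYX' by shifting back 4:
  F -> B
  Y -> U
  X -> T
Step 5: 'FYX' decrypts to 'BUT'.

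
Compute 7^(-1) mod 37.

Step 1: We need x such that 7 * x = 1 (mod 37).
Step 2: Using the extended Euclidean algorithm or trial:
  7 * 16 = 112 = 3 * 37 + 1.
Step 3: Since 112 mod 37 = 1, the inverse is x = 16.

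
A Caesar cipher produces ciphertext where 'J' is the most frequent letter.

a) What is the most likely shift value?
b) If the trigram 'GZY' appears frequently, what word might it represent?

Step 1: In English, 'E' is the most frequent letter (12.7%).
Step 2: The most frequent ciphertext letter is 'J' (position 9).
Step 3: Shift = (9 - 4) mod 26 = 5.
Step 4: Decrypt 'GZY' by shifting back 5:
  G -> B
  Z -> U
  Y -> T
Step 5: 'GZY' decrypts to 'BUT'.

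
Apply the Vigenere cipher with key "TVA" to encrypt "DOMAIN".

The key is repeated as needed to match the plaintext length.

Step 1: Repeat key to match plaintext length:
  Plaintext: DOMAIN
  Key:       TVATVA
Step 2: Encrypt each letter:
  D(3) + T(19) = (3+19) mod 26 = 22 = W
  O(14) + V(21) = (14+21) mod 26 = 9 = J
  M(12) + A(0) = (12+0) mod 26 = 12 = M
  A(0) + T(19) = (0+19) mod 26 = 19 = T
  I(8) + V(21) = (8+21) mod 26 = 3 = D
  N(13) + A(0) = (13+0) mod 26 = 13 = N
Ciphertext: WJMTDN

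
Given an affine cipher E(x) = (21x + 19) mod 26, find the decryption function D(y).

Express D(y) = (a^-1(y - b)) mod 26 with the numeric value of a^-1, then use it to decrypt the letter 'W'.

Step 1: Find a^-1, the modular inverse of 21 mod 26.
Step 2: We need 21 * a^-1 = 1 (mod 26).
Step 3: 21 * 5 = 105 = 4 * 26 + 1, so a^-1 = 5.
Step 4: D(y) = 5(y - 19) mod 26.
Step 5: Apply to 'W' (y = 22): D(22) = 5 * (22 - 19) mod 26 = 5 * 3 mod 26 = 15 -> 'P'.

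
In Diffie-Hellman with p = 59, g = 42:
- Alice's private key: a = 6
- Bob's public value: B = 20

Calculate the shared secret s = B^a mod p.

Step 1: s = B^a mod p = 20^6 mod 59.
  20^1 mod 59 = 20
  20^2 mod 59 = (20 * 20) mod 59 = 46
  20^3 mod 59 = (46 * 20) mod 59 = 35
  20^4 mod 59 = (35 * 20) mod 59 = 51
  20^5 mod 59 = (51 * 20) mod 59 = 17
  20^6 mod 59 = (17 * 20) mod 59 = 45
Result: shared secret = 45.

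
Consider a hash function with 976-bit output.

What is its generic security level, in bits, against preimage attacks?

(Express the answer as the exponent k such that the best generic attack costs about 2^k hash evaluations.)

Step 1: The hash has a 976-bit output.
Step 2: Preimage resistance means: given a digest h(x), it should be infeasible to find any input that hashes to it.
With a 976-bit output there are 2^976 possible digests, so a generic brute-force preimage search costs about 2^976 evaluations.
Step 3: Security level = 976 bits.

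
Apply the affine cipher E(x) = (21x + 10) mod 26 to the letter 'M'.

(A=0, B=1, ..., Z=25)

Step 1: Convert 'M' to number: x = 12.
Step 2: E(12) = (21 * 12 + 10) mod 26 = 262 mod 26 = 2.
Step 3: Convert 2 back to letter: C.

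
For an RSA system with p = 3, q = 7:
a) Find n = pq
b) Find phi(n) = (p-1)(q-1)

Step 1: n = p * q = 3 * 7 = 21.
Step 2: phi(n) = (p-1)(q-1) = 2 * 6 = 12.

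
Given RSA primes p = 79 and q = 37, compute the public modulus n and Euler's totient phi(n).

Step 1: n = p * q = 79 * 37 = 2923.
Step 2: phi(n) = (p-1)(q-1) = 78 * 36 = 2808.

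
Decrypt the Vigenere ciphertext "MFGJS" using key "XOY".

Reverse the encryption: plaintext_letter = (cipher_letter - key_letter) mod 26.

Step 1: Extend key: XOYXO
Step 2: Decrypt each letter (c - k) mod 26:
  M(12) - X(23) = (12-23) mod 26 = 15 = P
  F(5) - O(14) = (5-14) mod 26 = 17 = R
  G(6) - Y(24) = (6-24) mod 26 = 8 = I
  J(9) - X(23) = (9-23) mod 26 = 12 = M
  S(18) - O(14) = (18-14) mod 26 = 4 = E
Plaintext: PRIME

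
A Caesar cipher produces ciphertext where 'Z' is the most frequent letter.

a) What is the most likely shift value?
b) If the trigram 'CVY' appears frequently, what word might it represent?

Step 1: In English, 'E' is the most frequent letter (12.7%).
Step 2: The most frequent ciphertext letter is 'Z' (position 25).
Step 3: Shift = (25 - 4) mod 26 = 21.
Step 4: Decrypt 'CVY' by shifting back 21:
  C -> H
  V -> A
  Y -> D
Step 5: 'CVY' decrypts to 'HAD'.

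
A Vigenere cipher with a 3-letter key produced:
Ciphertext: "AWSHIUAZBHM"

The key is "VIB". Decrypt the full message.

Step 1: Key 'VIB' has length 3. Extended key: VIBVIBVIBVI
Step 2: Decrypt each position:
  A(0) - V(21) = 5 = F
  W(22) - I(8) = 14 = O
  S(18) - B(1) = 17 = R
  H(7) - V(21) = 12 = M
  I(8) - I(8) = 0 = A
  U(20) - B(1) = 19 = T
  A(0) - V(21) = 5 = F
  Z(25) - I(8) = 17 = R
  B(1) - B(1) = 0 = A
  H(7) - V(21) = 12 = M
  M(12) - I(8) = 4 = E
Plaintext: FORMATFRAME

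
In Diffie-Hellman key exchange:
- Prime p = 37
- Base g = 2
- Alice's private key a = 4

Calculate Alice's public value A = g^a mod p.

Step 1: A = g^a mod p = 2^4 mod 37.
  2^1 mod 37 = 2
  2^2 mod 37 = (2 * 2) mod 37 = 4
  2^3 mod 37 = (4 * 2) mod 37 = 8
  2^4 mod 37 = (8 * 2) mod 37 = 16
Result: A = 16.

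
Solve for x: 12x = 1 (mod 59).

Step 1: We need x such that 12 * x = 1 (mod 59).
Step 2: Using the extended Euclidean algorithm or trial:
  12 * 5 = 60 = 1 * 59 + 1.
Step 3: Since 60 mod 59 = 1, the inverse is x = 5.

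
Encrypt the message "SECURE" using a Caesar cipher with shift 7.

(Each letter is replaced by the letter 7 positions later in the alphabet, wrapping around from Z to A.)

Step 1: For each letter, shift forward by 7 positions (mod 26).
  S (position 18) -> position (18+7) mod 26 = 25 -> Z
  E (position 4) -> position (4+7) mod 26 = 11 -> L
  C (position 2) -> position (2+7) mod 26 = 9 -> J
  U (position 20) -> position (20+7) mod 26 = 1 -> B
  R (position 17) -> position (17+7) mod 26 = 24 -> Y
  E (position 4) -> position (4+7) mod 26 = 11 -> L
Result: ZLJBYL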